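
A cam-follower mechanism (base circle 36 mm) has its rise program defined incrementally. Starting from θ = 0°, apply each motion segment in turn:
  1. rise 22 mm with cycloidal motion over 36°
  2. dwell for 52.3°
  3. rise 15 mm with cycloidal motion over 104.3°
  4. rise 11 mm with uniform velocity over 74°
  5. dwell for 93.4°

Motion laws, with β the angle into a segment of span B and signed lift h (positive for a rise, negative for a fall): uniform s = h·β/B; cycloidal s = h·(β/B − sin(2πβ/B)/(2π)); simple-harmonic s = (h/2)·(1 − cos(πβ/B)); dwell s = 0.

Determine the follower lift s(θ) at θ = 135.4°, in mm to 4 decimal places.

seg 1 [0°–36°] cycloidal, h=22: full span → s += 22 → s = 22.0000
seg 2 [36°–88.3°] dwell: s stays 22.0000
seg 3 [88.3°–192.6°] cycloidal, h=15: θ=135.4° here. β=47.1, B=104.3. 15·(0.4516 − sin(2π·0.4516)/(2π)) = 6.0586 → s = 28.0586

28.0586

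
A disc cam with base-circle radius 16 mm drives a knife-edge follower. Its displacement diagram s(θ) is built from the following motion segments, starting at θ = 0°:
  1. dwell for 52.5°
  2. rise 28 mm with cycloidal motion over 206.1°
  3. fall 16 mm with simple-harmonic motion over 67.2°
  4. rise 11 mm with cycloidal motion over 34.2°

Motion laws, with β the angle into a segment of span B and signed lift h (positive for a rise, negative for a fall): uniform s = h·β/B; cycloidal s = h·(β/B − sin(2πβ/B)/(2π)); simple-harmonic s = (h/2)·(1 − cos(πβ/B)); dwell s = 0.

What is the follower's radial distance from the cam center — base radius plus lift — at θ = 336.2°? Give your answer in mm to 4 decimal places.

seg 1 [0°–52.5°] dwell: s stays 0.0000
seg 2 [52.5°–258.6°] cycloidal, h=28: full span → s += 28 → s = 28.0000
seg 3 [258.6°–325.8°] simple-harmonic, h=-16: full span → s += -16 → s = 12.0000
seg 4 [325.8°–360°] cycloidal, h=11: θ=336.2° here. β=10.4, B=34.2. 11·(0.3041 − sin(2π·0.3041)/(2π)) = 1.6945 → s = 13.6945
radial distance = base radius + s = 16 + 13.6945 = 29.6945

29.6945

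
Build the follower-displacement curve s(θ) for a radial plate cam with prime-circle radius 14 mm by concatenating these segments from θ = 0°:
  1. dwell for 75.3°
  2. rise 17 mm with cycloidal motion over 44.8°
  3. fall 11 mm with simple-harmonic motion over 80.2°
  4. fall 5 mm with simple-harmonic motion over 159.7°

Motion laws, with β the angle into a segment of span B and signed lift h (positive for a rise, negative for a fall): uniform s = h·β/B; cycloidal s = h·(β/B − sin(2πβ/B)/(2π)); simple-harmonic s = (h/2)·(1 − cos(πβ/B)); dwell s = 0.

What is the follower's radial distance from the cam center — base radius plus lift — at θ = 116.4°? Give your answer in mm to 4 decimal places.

seg 1 [0°–75.3°] dwell: s stays 0.0000
seg 2 [75.3°–120.1°] cycloidal, h=17: θ=116.4° here. β=41.1, B=44.8. 17·(0.9174 − sin(2π·0.9174)/(2π)) = 16.9378 → s = 16.9378
radial distance = base radius + s = 14 + 16.9378 = 30.9378

30.9378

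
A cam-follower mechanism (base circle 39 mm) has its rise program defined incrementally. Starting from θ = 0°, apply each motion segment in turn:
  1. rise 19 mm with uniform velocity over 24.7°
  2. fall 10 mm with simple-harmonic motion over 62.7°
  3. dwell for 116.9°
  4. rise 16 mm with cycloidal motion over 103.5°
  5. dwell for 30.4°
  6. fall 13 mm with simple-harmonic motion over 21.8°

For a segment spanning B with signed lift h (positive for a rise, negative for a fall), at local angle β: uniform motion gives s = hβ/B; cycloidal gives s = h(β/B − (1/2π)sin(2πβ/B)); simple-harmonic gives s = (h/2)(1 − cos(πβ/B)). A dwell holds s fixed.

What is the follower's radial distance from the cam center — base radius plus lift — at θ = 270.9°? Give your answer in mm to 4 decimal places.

seg 1 [0°–24.7°] uniform, h=19: full span → s += 19 → s = 19.0000
seg 2 [24.7°–87.4°] simple-harmonic, h=-10: full span → s += -10 → s = 9.0000
seg 3 [87.4°–204.3°] dwell: s stays 9.0000
seg 4 [204.3°–307.8°] cycloidal, h=16: θ=270.9° here. β=66.6, B=103.5. 16·(0.6435 − sin(2π·0.6435)/(2π)) = 12.2928 → s = 21.2928
radial distance = base radius + s = 39 + 21.2928 = 60.2928

60.2928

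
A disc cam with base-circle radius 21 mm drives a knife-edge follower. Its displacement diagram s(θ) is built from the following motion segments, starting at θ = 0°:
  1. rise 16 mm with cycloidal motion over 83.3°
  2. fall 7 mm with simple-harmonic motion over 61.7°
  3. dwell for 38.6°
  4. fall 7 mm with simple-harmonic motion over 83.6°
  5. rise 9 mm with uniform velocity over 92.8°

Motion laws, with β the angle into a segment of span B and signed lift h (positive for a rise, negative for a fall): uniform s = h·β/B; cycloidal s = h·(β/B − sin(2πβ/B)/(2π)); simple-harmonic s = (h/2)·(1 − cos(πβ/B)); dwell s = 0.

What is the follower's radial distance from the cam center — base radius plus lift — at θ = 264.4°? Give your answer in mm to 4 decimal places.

seg 1 [0°–83.3°] cycloidal, h=16: full span → s += 16 → s = 16.0000
seg 2 [83.3°–145°] simple-harmonic, h=-7: full span → s += -7 → s = 9.0000
seg 3 [145°–183.6°] dwell: s stays 9.0000
seg 4 [183.6°–267.2°] simple-harmonic, h=-7: θ=264.4° here. β=80.8, B=83.6. -7/2·(1 − cos(π·0.9665)) = -6.9806 → s = 2.0194
radial distance = base radius + s = 21 + 2.0194 = 23.0194

23.0194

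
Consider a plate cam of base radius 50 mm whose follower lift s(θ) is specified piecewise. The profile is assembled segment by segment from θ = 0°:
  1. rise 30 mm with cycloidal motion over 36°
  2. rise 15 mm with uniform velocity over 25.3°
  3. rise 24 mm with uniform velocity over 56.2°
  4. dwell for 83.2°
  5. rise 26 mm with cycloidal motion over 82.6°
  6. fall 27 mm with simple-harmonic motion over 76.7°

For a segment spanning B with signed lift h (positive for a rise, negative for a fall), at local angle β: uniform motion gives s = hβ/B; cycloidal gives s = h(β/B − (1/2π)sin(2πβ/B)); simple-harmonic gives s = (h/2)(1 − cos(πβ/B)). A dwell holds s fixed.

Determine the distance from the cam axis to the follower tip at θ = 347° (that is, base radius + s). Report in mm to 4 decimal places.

seg 1 [0°–36°] cycloidal, h=30: full span → s += 30 → s = 30.0000
seg 2 [36°–61.3°] uniform, h=15: full span → s += 15 → s = 45.0000
seg 3 [61.3°–117.5°] uniform, h=24: full span → s += 24 → s = 69.0000
seg 4 [117.5°–200.7°] dwell: s stays 69.0000
seg 5 [200.7°–283.3°] cycloidal, h=26: full span → s += 26 → s = 95.0000
seg 6 [283.3°–360°] simple-harmonic, h=-27: θ=347° here. β=63.7, B=76.7. -27/2·(1 − cos(π·0.8305)) = -25.1310 → s = 69.8690
radial distance = base radius + s = 50 + 69.8690 = 119.8690

119.8690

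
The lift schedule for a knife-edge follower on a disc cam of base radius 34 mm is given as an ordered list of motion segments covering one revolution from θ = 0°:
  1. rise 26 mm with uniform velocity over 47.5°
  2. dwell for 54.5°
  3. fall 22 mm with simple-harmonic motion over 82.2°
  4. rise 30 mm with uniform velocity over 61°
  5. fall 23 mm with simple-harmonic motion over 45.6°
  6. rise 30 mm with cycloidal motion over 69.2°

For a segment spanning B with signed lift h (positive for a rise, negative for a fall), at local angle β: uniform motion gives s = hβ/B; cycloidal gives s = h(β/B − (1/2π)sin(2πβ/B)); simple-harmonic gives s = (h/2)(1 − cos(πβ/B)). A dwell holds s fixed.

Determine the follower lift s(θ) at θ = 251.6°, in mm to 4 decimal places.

seg 1 [0°–47.5°] uniform, h=26: full span → s += 26 → s = 26.0000
seg 2 [47.5°–102°] dwell: s stays 26.0000
seg 3 [102°–184.2°] simple-harmonic, h=-22: full span → s += -22 → s = 4.0000
seg 4 [184.2°–245.2°] uniform, h=30: full span → s += 30 → s = 34.0000
seg 5 [245.2°–290.8°] simple-harmonic, h=-23: θ=251.6° here. β=6.4, B=45.6. -23/2·(1 − cos(π·0.1404)) = -1.0999 → s = 32.9001

32.9001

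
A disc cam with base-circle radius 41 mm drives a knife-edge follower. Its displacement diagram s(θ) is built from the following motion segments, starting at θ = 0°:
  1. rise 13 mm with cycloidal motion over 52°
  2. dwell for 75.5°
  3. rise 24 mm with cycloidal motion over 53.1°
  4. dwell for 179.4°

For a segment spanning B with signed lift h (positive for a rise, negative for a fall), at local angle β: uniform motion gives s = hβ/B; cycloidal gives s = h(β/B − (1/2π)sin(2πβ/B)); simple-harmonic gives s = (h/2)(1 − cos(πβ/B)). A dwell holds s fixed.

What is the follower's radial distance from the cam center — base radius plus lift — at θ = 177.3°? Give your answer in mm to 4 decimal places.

seg 1 [0°–52°] cycloidal, h=13: full span → s += 13 → s = 13.0000
seg 2 [52°–127.5°] dwell: s stays 13.0000
seg 3 [127.5°–180.6°] cycloidal, h=24: θ=177.3° here. β=49.8, B=53.1. 24·(0.9379 − sin(2π·0.9379)/(2π)) = 23.9624 → s = 36.9624
radial distance = base radius + s = 41 + 36.9624 = 77.9624

77.9624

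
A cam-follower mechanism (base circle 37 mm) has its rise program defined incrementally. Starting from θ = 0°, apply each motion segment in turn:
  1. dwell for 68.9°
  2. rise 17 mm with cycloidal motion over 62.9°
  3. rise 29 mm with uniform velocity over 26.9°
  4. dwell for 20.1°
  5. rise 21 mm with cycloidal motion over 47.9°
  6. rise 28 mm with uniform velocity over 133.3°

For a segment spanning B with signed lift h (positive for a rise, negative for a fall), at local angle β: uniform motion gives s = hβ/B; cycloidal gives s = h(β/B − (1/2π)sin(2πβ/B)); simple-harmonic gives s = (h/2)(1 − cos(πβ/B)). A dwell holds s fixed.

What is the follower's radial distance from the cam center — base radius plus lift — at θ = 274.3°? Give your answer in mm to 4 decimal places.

seg 1 [0°–68.9°] dwell: s stays 0.0000
seg 2 [68.9°–131.8°] cycloidal, h=17: full span → s += 17 → s = 17.0000
seg 3 [131.8°–158.7°] uniform, h=29: full span → s += 29 → s = 46.0000
seg 4 [158.7°–178.8°] dwell: s stays 46.0000
seg 5 [178.8°–226.7°] cycloidal, h=21: full span → s += 21 → s = 67.0000
seg 6 [226.7°–360°] uniform, h=28: θ=274.3° here. β=47.6, B=133.3. 28·47.6/133.3 = 9.9985 → s = 76.9985
radial distance = base radius + s = 37 + 76.9985 = 113.9985

113.9985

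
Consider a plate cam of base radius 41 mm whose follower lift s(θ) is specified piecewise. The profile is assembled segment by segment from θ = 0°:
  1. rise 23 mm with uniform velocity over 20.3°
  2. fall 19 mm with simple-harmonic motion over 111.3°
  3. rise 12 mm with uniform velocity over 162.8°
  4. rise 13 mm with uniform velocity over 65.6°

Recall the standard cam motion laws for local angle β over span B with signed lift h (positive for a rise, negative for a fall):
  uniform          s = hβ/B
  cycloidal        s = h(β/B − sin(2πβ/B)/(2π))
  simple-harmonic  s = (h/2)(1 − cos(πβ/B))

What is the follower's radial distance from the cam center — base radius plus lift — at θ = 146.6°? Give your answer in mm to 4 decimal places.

seg 1 [0°–20.3°] uniform, h=23: full span → s += 23 → s = 23.0000
seg 2 [20.3°–131.6°] simple-harmonic, h=-19: full span → s += -19 → s = 4.0000
seg 3 [131.6°–294.4°] uniform, h=12: θ=146.6° here. β=15, B=162.8. 12·15/162.8 = 1.1057 → s = 5.1057
radial distance = base radius + s = 41 + 5.1057 = 46.1057

46.1057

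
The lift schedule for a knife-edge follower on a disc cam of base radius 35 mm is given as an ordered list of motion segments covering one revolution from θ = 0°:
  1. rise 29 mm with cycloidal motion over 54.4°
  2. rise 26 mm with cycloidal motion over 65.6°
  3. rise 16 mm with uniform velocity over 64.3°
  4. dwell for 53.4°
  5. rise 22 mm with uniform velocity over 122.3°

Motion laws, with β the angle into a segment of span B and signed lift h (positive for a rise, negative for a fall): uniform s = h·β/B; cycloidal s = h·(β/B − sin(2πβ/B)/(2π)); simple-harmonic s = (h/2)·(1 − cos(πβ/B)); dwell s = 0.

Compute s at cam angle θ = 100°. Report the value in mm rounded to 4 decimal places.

seg 1 [0°–54.4°] cycloidal, h=29: full span → s += 29 → s = 29.0000
seg 2 [54.4°–120°] cycloidal, h=26: θ=100° here. β=45.6, B=65.6. 26·(0.6951 − sin(2π·0.6951)/(2π)) = 21.9676 → s = 50.9676

50.9676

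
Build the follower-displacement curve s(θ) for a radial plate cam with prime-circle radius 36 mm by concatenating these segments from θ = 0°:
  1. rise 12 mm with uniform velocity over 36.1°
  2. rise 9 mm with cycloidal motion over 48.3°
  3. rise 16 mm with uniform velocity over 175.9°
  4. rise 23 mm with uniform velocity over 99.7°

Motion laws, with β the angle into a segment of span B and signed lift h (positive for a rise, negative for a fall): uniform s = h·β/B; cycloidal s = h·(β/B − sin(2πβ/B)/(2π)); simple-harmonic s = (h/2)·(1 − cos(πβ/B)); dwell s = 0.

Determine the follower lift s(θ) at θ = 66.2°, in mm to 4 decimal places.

seg 1 [0°–36.1°] uniform, h=12: full span → s += 12 → s = 12.0000
seg 2 [36.1°–84.4°] cycloidal, h=9: θ=66.2° here. β=30.1, B=48.3. 9·(0.6232 − sin(2π·0.6232)/(2π)) = 6.6100 → s = 18.6100

18.6100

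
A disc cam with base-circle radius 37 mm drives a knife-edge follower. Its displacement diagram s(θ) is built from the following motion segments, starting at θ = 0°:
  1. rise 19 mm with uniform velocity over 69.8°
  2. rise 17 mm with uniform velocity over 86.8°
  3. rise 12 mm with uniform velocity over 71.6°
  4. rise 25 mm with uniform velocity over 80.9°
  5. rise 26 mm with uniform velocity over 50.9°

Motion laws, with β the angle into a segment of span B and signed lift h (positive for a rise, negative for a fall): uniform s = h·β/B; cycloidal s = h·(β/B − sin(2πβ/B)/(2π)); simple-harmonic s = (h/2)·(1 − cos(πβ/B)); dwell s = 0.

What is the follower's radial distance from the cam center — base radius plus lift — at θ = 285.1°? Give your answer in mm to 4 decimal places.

seg 1 [0°–69.8°] uniform, h=19: full span → s += 19 → s = 19.0000
seg 2 [69.8°–156.6°] uniform, h=17: full span → s += 17 → s = 36.0000
seg 3 [156.6°–228.2°] uniform, h=12: full span → s += 12 → s = 48.0000
seg 4 [228.2°–309.1°] uniform, h=25: θ=285.1° here. β=56.9, B=80.9. 25·56.9/80.9 = 17.5834 → s = 65.5834
radial distance = base radius + s = 37 + 65.5834 = 102.5834

102.5834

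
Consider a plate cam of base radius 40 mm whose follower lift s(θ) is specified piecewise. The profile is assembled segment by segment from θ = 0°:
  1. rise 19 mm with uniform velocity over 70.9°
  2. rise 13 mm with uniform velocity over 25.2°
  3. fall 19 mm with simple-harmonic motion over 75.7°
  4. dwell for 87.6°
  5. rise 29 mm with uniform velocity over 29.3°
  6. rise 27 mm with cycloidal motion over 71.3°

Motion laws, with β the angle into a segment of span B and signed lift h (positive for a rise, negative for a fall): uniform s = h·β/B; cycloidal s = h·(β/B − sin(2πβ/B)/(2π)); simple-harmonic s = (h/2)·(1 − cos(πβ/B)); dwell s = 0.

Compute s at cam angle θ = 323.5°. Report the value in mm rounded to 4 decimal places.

seg 1 [0°–70.9°] uniform, h=19: full span → s += 19 → s = 19.0000
seg 2 [70.9°–96.1°] uniform, h=13: full span → s += 13 → s = 32.0000
seg 3 [96.1°–171.8°] simple-harmonic, h=-19: full span → s += -19 → s = 13.0000
seg 4 [171.8°–259.4°] dwell: s stays 13.0000
seg 5 [259.4°–288.7°] uniform, h=29: full span → s += 29 → s = 42.0000
seg 6 [288.7°–360°] cycloidal, h=27: θ=323.5° here. β=34.8, B=71.3. 27·(0.4881 − sin(2π·0.4881)/(2π)) = 12.8565 → s = 54.8565

54.8565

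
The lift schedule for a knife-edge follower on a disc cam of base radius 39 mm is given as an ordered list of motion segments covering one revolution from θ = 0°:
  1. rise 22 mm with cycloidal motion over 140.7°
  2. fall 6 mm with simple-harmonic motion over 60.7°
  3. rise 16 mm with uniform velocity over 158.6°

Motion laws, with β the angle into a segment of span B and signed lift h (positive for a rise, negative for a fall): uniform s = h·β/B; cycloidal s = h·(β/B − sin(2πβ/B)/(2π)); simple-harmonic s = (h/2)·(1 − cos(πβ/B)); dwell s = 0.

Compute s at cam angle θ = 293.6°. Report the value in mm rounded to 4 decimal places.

seg 1 [0°–140.7°] cycloidal, h=22: full span → s += 22 → s = 22.0000
seg 2 [140.7°–201.4°] simple-harmonic, h=-6: full span → s += -6 → s = 16.0000
seg 3 [201.4°–360°] uniform, h=16: θ=293.6° here. β=92.2, B=158.6. 16·92.2/158.6 = 9.3014 → s = 25.3014

25.3014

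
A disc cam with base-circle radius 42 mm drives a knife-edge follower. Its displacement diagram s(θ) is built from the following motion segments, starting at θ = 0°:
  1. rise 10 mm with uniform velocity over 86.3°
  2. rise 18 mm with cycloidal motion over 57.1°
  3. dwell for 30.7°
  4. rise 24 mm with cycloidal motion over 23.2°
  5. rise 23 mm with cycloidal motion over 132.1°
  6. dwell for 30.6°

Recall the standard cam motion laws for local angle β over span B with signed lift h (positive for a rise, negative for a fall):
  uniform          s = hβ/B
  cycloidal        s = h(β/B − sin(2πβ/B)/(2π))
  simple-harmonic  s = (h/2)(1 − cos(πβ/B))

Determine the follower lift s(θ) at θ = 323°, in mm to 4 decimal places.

seg 1 [0°–86.3°] uniform, h=10: full span → s += 10 → s = 10.0000
seg 2 [86.3°–143.4°] cycloidal, h=18: full span → s += 18 → s = 28.0000
seg 3 [143.4°–174.1°] dwell: s stays 28.0000
seg 4 [174.1°–197.3°] cycloidal, h=24: full span → s += 24 → s = 52.0000
seg 5 [197.3°–329.4°] cycloidal, h=23: θ=323° here. β=125.7, B=132.1. 23·(0.9516 − sin(2π·0.9516)/(2π)) = 22.9829 → s = 74.9829

74.9829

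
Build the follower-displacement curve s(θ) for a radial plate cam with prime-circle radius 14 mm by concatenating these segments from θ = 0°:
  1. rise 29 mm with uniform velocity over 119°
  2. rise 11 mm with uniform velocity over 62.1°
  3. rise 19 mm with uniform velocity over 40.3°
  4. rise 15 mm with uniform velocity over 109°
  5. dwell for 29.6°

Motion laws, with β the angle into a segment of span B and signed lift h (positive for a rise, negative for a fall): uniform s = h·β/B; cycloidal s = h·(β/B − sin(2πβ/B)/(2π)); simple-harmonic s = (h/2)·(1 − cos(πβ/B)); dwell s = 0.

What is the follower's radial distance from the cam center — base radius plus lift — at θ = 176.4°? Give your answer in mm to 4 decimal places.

seg 1 [0°–119°] uniform, h=29: full span → s += 29 → s = 29.0000
seg 2 [119°–181.1°] uniform, h=11: θ=176.4° here. β=57.4, B=62.1. 11·57.4/62.1 = 10.1675 → s = 39.1675
radial distance = base radius + s = 14 + 39.1675 = 53.1675

53.1675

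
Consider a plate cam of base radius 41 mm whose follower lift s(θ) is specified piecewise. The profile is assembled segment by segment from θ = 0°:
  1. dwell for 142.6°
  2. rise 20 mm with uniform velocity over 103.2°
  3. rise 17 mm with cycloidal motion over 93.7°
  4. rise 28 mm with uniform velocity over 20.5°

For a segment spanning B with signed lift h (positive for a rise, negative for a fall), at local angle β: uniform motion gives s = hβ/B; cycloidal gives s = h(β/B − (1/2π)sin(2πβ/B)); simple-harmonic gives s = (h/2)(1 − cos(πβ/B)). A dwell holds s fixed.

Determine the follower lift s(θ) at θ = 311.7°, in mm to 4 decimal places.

seg 1 [0°–142.6°] dwell: s stays 0.0000
seg 2 [142.6°–245.8°] uniform, h=20: full span → s += 20 → s = 20.0000
seg 3 [245.8°–339.5°] cycloidal, h=17: θ=311.7° here. β=65.9, B=93.7. 17·(0.7033 − sin(2π·0.7033)/(2π)) = 14.5463 → s = 34.5463

34.5463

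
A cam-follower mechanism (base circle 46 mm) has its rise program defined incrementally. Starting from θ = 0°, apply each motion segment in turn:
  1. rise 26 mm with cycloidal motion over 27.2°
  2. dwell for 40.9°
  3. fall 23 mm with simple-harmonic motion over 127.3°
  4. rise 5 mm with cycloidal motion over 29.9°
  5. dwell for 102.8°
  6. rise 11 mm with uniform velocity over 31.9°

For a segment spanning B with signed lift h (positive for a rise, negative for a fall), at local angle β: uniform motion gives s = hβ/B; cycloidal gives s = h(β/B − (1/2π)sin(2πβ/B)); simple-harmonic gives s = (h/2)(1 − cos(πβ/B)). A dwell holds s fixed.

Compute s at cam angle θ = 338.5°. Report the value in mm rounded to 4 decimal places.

seg 1 [0°–27.2°] cycloidal, h=26: full span → s += 26 → s = 26.0000
seg 2 [27.2°–68.1°] dwell: s stays 26.0000
seg 3 [68.1°–195.4°] simple-harmonic, h=-23: full span → s += -23 → s = 3.0000
seg 4 [195.4°–225.3°] cycloidal, h=5: full span → s += 5 → s = 8.0000
seg 5 [225.3°–328.1°] dwell: s stays 8.0000
seg 6 [328.1°–360°] uniform, h=11: θ=338.5° here. β=10.4, B=31.9. 11·10.4/31.9 = 3.5862 → s = 11.5862

11.5862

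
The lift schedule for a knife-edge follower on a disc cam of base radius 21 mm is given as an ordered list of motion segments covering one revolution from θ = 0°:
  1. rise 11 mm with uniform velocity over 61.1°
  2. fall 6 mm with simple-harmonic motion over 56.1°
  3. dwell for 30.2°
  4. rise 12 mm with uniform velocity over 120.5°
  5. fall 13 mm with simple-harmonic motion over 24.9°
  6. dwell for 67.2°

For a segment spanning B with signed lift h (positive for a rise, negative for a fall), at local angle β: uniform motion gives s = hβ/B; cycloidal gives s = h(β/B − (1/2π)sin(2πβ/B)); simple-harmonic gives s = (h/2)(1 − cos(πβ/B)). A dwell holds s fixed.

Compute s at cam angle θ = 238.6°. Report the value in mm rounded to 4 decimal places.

seg 1 [0°–61.1°] uniform, h=11: full span → s += 11 → s = 11.0000
seg 2 [61.1°–117.2°] simple-harmonic, h=-6: full span → s += -6 → s = 5.0000
seg 3 [117.2°–147.4°] dwell: s stays 5.0000
seg 4 [147.4°–267.9°] uniform, h=12: θ=238.6° here. β=91.2, B=120.5. 12·91.2/120.5 = 9.0822 → s = 14.0822

14.0822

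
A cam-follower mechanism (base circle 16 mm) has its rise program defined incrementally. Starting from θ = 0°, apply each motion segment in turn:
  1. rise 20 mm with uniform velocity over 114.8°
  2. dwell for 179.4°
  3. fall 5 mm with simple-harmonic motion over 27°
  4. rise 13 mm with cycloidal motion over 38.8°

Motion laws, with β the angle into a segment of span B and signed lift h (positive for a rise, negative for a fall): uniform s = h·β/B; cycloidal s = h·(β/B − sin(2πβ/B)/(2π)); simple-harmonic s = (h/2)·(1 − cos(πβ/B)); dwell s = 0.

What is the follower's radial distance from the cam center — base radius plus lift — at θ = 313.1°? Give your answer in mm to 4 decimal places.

seg 1 [0°–114.8°] uniform, h=20: full span → s += 20 → s = 20.0000
seg 2 [114.8°–294.2°] dwell: s stays 20.0000
seg 3 [294.2°–321.2°] simple-harmonic, h=-5: θ=313.1° here. β=18.9, B=27. -5/2·(1 − cos(π·0.7000)) = -3.9695 → s = 16.0305
radial distance = base radius + s = 16 + 16.0305 = 32.0305

32.0305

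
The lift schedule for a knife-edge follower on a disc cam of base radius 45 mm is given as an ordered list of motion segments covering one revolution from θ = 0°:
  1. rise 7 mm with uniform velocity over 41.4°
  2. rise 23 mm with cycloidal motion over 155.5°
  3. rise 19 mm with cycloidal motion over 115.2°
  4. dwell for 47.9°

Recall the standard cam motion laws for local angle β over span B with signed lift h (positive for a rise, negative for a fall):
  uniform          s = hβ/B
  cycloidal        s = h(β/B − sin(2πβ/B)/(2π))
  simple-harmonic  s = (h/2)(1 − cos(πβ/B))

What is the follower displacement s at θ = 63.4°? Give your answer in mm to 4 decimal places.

seg 1 [0°–41.4°] uniform, h=7: full span → s += 7 → s = 7.0000
seg 2 [41.4°–196.9°] cycloidal, h=23: θ=63.4° here. β=22, B=155.5. 23·(0.1415 − sin(2π·0.1415)/(2π)) = 0.4119 → s = 7.4119

7.4119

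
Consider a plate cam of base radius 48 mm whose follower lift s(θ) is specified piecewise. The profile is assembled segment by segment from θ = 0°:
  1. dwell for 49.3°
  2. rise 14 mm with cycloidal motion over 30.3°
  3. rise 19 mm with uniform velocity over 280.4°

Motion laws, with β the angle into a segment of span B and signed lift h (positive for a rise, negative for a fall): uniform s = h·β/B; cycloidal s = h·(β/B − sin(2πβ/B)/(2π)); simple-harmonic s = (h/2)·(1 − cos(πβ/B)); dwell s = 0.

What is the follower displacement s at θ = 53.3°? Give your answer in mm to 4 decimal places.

seg 1 [0°–49.3°] dwell: s stays 0.0000
seg 2 [49.3°–79.6°] cycloidal, h=14: θ=53.3° here. β=4, B=30.3. 14·(0.1320 − sin(2π·0.1320)/(2π)) = 0.2048 → s = 0.2048

0.2048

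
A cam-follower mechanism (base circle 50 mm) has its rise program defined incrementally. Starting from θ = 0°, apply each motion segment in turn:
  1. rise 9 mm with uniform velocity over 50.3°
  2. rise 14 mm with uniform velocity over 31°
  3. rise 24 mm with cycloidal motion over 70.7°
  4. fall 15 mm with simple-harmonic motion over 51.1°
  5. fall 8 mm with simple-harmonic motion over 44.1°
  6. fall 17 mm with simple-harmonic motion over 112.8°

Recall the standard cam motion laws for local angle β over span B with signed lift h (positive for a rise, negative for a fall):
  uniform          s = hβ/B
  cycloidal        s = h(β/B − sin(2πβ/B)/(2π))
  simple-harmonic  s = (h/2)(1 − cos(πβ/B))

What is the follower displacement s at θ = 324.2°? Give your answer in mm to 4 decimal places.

seg 1 [0°–50.3°] uniform, h=9: full span → s += 9 → s = 9.0000
seg 2 [50.3°–81.3°] uniform, h=14: full span → s += 14 → s = 23.0000
seg 3 [81.3°–152°] cycloidal, h=24: full span → s += 24 → s = 47.0000
seg 4 [152°–203.1°] simple-harmonic, h=-15: full span → s += -15 → s = 32.0000
seg 5 [203.1°–247.2°] simple-harmonic, h=-8: full span → s += -8 → s = 24.0000
seg 6 [247.2°–360°] simple-harmonic, h=-17: θ=324.2° here. β=77, B=112.8. -17/2·(1 − cos(π·0.6826)) = -13.1135 → s = 10.8865

10.8865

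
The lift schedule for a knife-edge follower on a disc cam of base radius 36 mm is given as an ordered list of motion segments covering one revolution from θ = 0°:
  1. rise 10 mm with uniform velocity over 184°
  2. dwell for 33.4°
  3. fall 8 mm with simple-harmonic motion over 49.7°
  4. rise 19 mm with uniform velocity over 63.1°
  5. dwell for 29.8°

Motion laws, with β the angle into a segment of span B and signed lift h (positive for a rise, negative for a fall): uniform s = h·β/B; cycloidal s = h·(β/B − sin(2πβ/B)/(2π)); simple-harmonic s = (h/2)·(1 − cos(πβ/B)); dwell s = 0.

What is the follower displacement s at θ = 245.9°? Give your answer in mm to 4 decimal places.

seg 1 [0°–184°] uniform, h=10: full span → s += 10 → s = 10.0000
seg 2 [184°–217.4°] dwell: s stays 10.0000
seg 3 [217.4°–267.1°] simple-harmonic, h=-8: θ=245.9° here. β=28.5, B=49.7. -8/2·(1 − cos(π·0.5734)) = -4.9147 → s = 5.0853

5.0853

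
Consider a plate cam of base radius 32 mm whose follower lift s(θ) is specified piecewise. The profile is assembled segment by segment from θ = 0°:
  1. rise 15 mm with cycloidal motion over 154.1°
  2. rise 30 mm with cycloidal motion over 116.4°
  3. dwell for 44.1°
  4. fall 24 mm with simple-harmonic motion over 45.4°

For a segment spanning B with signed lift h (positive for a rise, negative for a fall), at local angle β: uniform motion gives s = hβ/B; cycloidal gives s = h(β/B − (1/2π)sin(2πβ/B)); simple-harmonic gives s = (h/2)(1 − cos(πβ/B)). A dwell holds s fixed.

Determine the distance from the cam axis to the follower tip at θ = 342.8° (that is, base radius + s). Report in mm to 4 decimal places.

seg 1 [0°–154.1°] cycloidal, h=15: full span → s += 15 → s = 15.0000
seg 2 [154.1°–270.5°] cycloidal, h=30: full span → s += 30 → s = 45.0000
seg 3 [270.5°–314.6°] dwell: s stays 45.0000
seg 4 [314.6°–360°] simple-harmonic, h=-24: θ=342.8° here. β=28.2, B=45.4. -24/2·(1 − cos(π·0.6211)) = -16.4576 → s = 28.5424
radial distance = base radius + s = 32 + 28.5424 = 60.5424

60.5424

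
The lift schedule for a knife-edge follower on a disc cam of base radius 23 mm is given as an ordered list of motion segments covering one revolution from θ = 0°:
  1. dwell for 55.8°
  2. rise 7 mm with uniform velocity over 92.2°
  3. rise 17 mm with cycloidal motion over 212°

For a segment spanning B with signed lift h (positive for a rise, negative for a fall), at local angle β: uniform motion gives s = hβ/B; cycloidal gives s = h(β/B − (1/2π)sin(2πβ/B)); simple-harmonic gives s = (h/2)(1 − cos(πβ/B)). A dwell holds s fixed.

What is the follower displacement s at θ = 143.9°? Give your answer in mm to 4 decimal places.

seg 1 [0°–55.8°] dwell: s stays 0.0000
seg 2 [55.8°–148°] uniform, h=7: θ=143.9° here. β=88.1, B=92.2. 7·88.1/92.2 = 6.6887 → s = 6.6887

6.6887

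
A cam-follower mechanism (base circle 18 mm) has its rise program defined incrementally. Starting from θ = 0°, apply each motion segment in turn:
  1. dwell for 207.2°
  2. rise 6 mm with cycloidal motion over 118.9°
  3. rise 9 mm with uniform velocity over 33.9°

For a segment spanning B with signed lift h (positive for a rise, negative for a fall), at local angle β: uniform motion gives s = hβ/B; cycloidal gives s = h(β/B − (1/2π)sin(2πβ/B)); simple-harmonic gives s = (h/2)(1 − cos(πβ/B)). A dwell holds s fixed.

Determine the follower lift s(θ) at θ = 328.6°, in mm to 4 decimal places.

seg 1 [0°–207.2°] dwell: s stays 0.0000
seg 2 [207.2°–326.1°] cycloidal, h=6: full span → s += 6 → s = 6.0000
seg 3 [326.1°–360°] uniform, h=9: θ=328.6° here. β=2.5, B=33.9. 9·2.5/33.9 = 0.6637 → s = 6.6637

6.6637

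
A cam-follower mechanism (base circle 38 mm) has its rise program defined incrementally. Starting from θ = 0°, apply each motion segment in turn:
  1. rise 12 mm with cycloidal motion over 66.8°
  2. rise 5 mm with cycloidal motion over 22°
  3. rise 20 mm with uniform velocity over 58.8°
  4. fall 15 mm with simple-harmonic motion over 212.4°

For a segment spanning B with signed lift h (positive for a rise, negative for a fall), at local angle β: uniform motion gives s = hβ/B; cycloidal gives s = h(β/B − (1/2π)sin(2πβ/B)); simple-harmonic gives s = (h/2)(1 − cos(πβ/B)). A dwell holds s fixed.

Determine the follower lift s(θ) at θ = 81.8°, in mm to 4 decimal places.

seg 1 [0°–66.8°] cycloidal, h=12: full span → s += 12 → s = 12.0000
seg 2 [66.8°–88.8°] cycloidal, h=5: θ=81.8° here. β=15, B=22. 5·(0.6818 − sin(2π·0.6818)/(2π)) = 4.1330 → s = 16.1330

16.1330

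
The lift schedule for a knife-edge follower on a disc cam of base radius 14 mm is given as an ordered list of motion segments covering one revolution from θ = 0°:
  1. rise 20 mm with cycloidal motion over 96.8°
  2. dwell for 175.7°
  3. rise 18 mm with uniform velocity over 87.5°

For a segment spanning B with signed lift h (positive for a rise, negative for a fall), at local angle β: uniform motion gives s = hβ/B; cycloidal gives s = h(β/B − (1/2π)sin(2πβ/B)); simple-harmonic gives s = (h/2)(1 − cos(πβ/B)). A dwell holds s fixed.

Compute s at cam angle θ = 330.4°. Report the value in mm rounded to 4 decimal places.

seg 1 [0°–96.8°] cycloidal, h=20: full span → s += 20 → s = 20.0000
seg 2 [96.8°–272.5°] dwell: s stays 20.0000
seg 3 [272.5°–360°] uniform, h=18: θ=330.4° here. β=57.9, B=87.5. 18·57.9/87.5 = 11.9109 → s = 31.9109

31.9109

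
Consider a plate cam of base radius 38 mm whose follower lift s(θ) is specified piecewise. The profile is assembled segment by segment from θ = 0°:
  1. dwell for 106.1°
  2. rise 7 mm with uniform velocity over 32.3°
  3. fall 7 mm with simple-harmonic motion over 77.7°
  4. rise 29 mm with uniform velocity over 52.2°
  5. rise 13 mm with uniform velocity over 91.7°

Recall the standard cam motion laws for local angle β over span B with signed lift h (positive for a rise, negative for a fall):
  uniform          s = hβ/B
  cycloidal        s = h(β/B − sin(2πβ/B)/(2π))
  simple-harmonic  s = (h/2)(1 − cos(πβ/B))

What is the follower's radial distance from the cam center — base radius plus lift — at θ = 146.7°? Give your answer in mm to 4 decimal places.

seg 1 [0°–106.1°] dwell: s stays 0.0000
seg 2 [106.1°–138.4°] uniform, h=7: full span → s += 7 → s = 7.0000
seg 3 [138.4°–216.1°] simple-harmonic, h=-7: θ=146.7° here. β=8.3, B=77.7. -7/2·(1 − cos(π·0.1068)) = -0.1952 → s = 6.8048
radial distance = base radius + s = 38 + 6.8048 = 44.8048

44.8048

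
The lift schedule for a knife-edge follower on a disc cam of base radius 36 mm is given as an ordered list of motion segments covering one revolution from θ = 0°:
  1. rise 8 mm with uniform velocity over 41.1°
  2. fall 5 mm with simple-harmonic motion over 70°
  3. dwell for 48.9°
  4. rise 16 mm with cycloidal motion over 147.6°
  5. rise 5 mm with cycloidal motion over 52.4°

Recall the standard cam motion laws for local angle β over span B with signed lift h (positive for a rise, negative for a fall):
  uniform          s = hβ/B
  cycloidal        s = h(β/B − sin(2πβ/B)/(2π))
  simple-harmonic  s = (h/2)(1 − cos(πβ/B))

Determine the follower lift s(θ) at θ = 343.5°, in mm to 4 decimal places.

seg 1 [0°–41.1°] uniform, h=8: full span → s += 8 → s = 8.0000
seg 2 [41.1°–111.1°] simple-harmonic, h=-5: full span → s += -5 → s = 3.0000
seg 3 [111.1°–160°] dwell: s stays 3.0000
seg 4 [160°–307.6°] cycloidal, h=16: full span → s += 16 → s = 19.0000
seg 5 [307.6°–360°] cycloidal, h=5: θ=343.5° here. β=35.9, B=52.4. 5·(0.6851 − sin(2π·0.6851)/(2π)) = 4.1561 → s = 23.1561

23.1561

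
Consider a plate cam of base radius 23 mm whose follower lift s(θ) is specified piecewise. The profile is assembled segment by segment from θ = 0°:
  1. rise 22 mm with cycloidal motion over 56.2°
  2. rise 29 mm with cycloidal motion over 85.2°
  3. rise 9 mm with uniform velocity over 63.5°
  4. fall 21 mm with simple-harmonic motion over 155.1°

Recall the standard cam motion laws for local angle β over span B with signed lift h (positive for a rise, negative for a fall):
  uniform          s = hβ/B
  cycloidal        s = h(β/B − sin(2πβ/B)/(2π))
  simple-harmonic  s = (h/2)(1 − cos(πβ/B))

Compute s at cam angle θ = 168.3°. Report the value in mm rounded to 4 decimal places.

seg 1 [0°–56.2°] cycloidal, h=22: full span → s += 22 → s = 22.0000
seg 2 [56.2°–141.4°] cycloidal, h=29: full span → s += 29 → s = 51.0000
seg 3 [141.4°–204.9°] uniform, h=9: θ=168.3° here. β=26.9, B=63.5. 9·26.9/63.5 = 3.8126 → s = 54.8126

54.8126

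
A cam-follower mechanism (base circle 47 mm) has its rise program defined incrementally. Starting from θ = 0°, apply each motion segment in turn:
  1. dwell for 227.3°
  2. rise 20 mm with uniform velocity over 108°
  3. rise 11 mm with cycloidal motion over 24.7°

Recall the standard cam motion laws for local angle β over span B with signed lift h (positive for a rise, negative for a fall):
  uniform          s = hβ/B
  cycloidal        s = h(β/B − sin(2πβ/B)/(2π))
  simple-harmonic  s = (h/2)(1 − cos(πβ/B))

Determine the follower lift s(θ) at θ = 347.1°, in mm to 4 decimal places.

seg 1 [0°–227.3°] dwell: s stays 0.0000
seg 2 [227.3°–335.3°] uniform, h=20: full span → s += 20 → s = 20.0000
seg 3 [335.3°–360°] cycloidal, h=11: θ=347.1° here. β=11.8, B=24.7. 11·(0.4777 − sin(2π·0.4777)/(2π)) = 5.0109 → s = 25.0109

25.0109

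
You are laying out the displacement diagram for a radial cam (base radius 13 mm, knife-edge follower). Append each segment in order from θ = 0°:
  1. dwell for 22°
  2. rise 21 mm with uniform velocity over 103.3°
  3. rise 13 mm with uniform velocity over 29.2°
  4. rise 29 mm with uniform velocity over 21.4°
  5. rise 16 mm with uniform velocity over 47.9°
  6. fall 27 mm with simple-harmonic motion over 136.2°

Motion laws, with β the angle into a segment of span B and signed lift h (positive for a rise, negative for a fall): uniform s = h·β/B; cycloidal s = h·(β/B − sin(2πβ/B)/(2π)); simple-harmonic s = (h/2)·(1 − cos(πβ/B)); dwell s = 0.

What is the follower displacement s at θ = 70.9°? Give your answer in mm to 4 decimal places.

seg 1 [0°–22°] dwell: s stays 0.0000
seg 2 [22°–125.3°] uniform, h=21: θ=70.9° here. β=48.9, B=103.3. 21·48.9/103.3 = 9.9409 → s = 9.9409

9.9409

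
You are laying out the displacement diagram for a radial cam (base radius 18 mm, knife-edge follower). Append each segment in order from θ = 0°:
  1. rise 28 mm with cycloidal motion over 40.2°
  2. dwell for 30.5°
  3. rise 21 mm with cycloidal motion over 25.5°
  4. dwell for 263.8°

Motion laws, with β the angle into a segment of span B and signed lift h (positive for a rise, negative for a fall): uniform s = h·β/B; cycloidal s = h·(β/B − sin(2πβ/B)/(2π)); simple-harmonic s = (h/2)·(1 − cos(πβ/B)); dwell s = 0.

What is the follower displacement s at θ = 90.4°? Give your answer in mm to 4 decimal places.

seg 1 [0°–40.2°] cycloidal, h=28: full span → s += 28 → s = 28.0000
seg 2 [40.2°–70.7°] dwell: s stays 28.0000
seg 3 [70.7°–96.2°] cycloidal, h=21: θ=90.4° here. β=19.7, B=25.5. 21·(0.7725 − sin(2π·0.7725)/(2π)) = 19.5323 → s = 47.5323

47.5323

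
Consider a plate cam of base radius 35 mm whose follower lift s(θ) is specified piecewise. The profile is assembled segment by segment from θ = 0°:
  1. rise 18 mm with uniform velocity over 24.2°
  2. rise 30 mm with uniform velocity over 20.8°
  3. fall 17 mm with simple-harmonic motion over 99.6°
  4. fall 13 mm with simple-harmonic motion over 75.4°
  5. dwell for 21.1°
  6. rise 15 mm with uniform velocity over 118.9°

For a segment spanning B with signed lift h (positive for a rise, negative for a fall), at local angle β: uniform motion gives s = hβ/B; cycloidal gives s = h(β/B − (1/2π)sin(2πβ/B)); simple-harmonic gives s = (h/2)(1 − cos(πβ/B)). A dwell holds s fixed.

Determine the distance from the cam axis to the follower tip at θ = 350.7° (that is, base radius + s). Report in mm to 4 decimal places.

seg 1 [0°–24.2°] uniform, h=18: full span → s += 18 → s = 18.0000
seg 2 [24.2°–45°] uniform, h=30: full span → s += 30 → s = 48.0000
seg 3 [45°–144.6°] simple-harmonic, h=-17: full span → s += -17 → s = 31.0000
seg 4 [144.6°–220°] simple-harmonic, h=-13: full span → s += -13 → s = 18.0000
seg 5 [220°–241.1°] dwell: s stays 18.0000
seg 6 [241.1°–360°] uniform, h=15: θ=350.7° here. β=109.6, B=118.9. 15·109.6/118.9 = 13.8267 → s = 31.8267
radial distance = base radius + s = 35 + 31.8267 = 66.8267

66.8267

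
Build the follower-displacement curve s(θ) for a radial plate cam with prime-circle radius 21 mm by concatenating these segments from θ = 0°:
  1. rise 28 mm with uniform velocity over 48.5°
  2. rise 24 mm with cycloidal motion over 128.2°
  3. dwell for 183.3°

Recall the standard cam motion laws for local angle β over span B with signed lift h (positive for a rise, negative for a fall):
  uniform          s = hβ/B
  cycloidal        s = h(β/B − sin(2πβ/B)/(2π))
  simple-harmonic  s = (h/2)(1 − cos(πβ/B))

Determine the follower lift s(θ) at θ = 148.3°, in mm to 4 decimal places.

seg 1 [0°–48.5°] uniform, h=28: full span → s += 28 → s = 28.0000
seg 2 [48.5°–176.7°] cycloidal, h=24: θ=148.3° here. β=99.8, B=128.2. 24·(0.7785 − sin(2π·0.7785)/(2π)) = 22.4421 → s = 50.4421

50.4421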